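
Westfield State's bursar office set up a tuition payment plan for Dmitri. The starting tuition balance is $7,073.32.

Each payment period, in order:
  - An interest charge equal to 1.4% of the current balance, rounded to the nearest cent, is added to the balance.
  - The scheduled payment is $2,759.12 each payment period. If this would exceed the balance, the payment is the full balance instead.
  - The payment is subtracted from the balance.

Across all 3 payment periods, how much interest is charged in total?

# | Opening | Interest | Payment | End bal
1 | $7,073.32 | $99.03 | $2,759.12 | $4,413.23
2 | $4,413.23 | $61.79 | $2,759.12 | $1,715.90
3 | $1,715.90 | $24.02 | $1,739.92 | $0.00
Total interest: $99.03 + $61.79 + $24.02 = $184.84

$184.84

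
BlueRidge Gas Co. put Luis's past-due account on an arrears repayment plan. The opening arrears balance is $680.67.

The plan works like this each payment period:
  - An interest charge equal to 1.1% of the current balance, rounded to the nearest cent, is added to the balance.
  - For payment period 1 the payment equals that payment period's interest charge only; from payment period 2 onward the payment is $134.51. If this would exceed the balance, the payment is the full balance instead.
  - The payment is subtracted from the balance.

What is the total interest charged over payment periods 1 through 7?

$31.16

Payment period 1: $680.67 +$7.49 interest = $688.16; pay $7.49 → $680.67
Payment period 2: $680.67 +$7.49 interest = $688.16; pay $134.51 → $553.65
Payment period 3: $553.65 +$6.09 interest = $559.74; pay $134.51 → $425.23
Payment period 4: $425.23 +$4.68 interest = $429.91; pay $134.51 → $295.40
Payment period 5: $295.40 +$3.25 interest = $298.65; pay $134.51 → $164.14
Payment period 6: $164.14 +$1.81 interest = $165.95; pay $134.51 → $31.44
Payment period 7: $31.44 +$0.35 interest = $31.79; pay $31.79 → $0.00
Total interest: $7.49 + $7.49 + $6.09 + $4.68 + $3.25 + $1.81 + $0.35 = $31.16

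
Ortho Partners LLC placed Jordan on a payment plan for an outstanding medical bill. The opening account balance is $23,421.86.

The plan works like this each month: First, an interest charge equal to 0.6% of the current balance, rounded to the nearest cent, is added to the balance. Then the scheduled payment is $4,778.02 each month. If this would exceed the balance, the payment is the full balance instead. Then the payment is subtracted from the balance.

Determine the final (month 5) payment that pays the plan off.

# | Opening | Interest | Payment | End bal
1 | $23,421.86 | $140.53 | $4,778.02 | $18,784.37
2 | $18,784.37 | $112.71 | $4,778.02 | $14,119.06
3 | $14,119.06 | $84.71 | $4,778.02 | $9,425.75
4 | $9,425.75 | $56.55 | $4,778.02 | $4,704.28
5 | $4,704.28 | $28.23 | $4,732.51 | $0.00

$4,732.51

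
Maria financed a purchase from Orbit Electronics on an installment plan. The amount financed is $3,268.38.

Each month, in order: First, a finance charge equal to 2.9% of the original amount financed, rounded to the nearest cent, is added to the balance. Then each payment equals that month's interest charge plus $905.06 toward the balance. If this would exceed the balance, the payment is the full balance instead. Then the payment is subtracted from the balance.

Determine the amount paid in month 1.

# | Opening | Interest | Payment | End bal
1 | $3,268.38 | $94.78 | $999.84 | $2,363.32

$999.84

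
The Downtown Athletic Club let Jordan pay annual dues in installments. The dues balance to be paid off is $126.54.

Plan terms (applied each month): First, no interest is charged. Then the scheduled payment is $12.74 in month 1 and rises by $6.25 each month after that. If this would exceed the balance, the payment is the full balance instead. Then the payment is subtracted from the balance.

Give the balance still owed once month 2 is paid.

$94.81

Month 1: $126.54 − $12.74 → $113.80
Month 2: $113.80 − $18.99 → $94.81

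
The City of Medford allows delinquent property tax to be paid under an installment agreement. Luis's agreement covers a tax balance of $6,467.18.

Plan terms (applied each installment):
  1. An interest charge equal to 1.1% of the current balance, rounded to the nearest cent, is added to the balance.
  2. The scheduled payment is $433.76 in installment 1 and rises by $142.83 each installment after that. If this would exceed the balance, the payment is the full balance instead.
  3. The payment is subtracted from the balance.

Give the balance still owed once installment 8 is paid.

$0.00

Installment 1: opening $6,467.18; interest $71.14 → $6,538.32; payment $433.76; balance $6,104.56
Installment 2: opening $6,104.56; interest $67.15 → $6,171.71; payment $576.59; balance $5,595.12
Installment 3: opening $5,595.12; interest $61.55 → $5,656.67; payment $719.42; balance $4,937.25
Installment 4: opening $4,937.25; interest $54.31 → $4,991.56; payment $862.25; balance $4,129.31
Installment 5: opening $4,129.31; interest $45.42 → $4,174.73; payment $1,005.08; balance $3,169.65
Installment 6: opening $3,169.65; interest $34.87 → $3,204.52; payment $1,147.91; balance $2,056.61
Installment 7: opening $2,056.61; interest $22.62 → $2,079.23; payment $1,290.74; balance $788.49
Installment 8: opening $788.49; interest $8.67 → $797.16; payment $797.16; balance $0.00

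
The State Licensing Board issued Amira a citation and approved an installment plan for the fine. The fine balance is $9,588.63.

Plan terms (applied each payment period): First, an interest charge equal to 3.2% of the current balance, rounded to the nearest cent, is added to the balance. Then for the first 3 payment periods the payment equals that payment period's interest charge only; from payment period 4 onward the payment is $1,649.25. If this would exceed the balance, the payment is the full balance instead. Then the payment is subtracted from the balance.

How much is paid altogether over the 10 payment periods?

Payment period 1: $9,588.63 +$306.84 interest = $9,895.47; pay $306.84 → $9,588.63
Payment period 2: $9,588.63 +$306.84 interest = $9,895.47; pay $306.84 → $9,588.63
Payment period 3: $9,588.63 +$306.84 interest = $9,895.47; pay $306.84 → $9,588.63
Payment period 4: $9,588.63 +$306.84 interest = $9,895.47; pay $1,649.25 → $8,246.22
Payment period 5: $8,246.22 +$263.88 interest = $8,510.10; pay $1,649.25 → $6,860.85
Payment period 6: $6,860.85 +$219.55 interest = $7,080.40; pay $1,649.25 → $5,431.15
Payment period 7: $5,431.15 +$173.80 interest = $5,604.95; pay $1,649.25 → $3,955.70
Payment period 8: $3,955.70 +$126.58 interest = $4,082.28; pay $1,649.25 → $2,433.03
Payment period 9: $2,433.03 +$77.86 interest = $2,510.89; pay $1,649.25 → $861.64
Payment period 10: $861.64 +$27.57 interest = $889.21; pay $889.21 → $0.00
Total paid: $11,705.23

$11,705.23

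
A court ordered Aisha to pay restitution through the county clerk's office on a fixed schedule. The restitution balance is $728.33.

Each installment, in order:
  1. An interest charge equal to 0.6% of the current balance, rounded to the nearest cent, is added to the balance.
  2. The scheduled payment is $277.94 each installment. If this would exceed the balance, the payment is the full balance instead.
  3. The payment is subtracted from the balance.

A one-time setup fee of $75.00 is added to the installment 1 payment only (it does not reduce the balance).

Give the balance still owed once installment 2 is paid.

$179.55

# | Opening | Interest | Payment | Fee | End bal
1 | $728.33 | $4.37 | $277.94 | $75.00 | $454.76
2 | $454.76 | $2.73 | $277.94 | — | $179.55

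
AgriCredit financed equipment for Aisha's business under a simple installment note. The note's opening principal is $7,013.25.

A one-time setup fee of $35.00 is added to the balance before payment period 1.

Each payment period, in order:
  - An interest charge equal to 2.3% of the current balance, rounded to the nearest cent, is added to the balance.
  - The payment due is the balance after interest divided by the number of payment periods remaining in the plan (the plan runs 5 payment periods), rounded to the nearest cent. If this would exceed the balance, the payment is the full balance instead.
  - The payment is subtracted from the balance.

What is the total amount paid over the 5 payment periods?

# | Opening | Interest | Payment | End bal
1 | $7,048.25 | $162.11 | $1,442.07 | $5,768.29
2 | $5,768.29 | $132.67 | $1,475.24 | $4,425.72
3 | $4,425.72 | $101.79 | $1,509.17 | $3,018.34
4 | $3,018.34 | $69.42 | $1,543.88 | $1,543.88
5 | $1,543.88 | $35.51 | $1,579.39 | $0.00
Total paid: $7,549.75

$7,549.75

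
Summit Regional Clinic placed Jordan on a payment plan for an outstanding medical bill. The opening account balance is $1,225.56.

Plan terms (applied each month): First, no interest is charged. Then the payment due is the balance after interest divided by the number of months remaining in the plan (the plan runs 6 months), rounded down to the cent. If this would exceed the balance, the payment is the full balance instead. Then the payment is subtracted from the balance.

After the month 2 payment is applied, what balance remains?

$817.04

Month 1: opening $1,225.56; payment $204.26; balance $1,021.30
Month 2: opening $1,021.30; payment $204.26; balance $817.04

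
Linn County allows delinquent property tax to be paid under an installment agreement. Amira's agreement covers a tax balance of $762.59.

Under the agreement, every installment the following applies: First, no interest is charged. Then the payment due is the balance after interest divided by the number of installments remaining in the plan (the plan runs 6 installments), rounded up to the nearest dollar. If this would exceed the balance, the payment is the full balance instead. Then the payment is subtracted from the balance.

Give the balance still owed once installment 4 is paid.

$253.59

# | Opening | Payment | End bal
1 | $762.59 | $128.00 | $634.59
2 | $634.59 | $127.00 | $507.59
3 | $507.59 | $127.00 | $380.59
4 | $380.59 | $127.00 | $253.59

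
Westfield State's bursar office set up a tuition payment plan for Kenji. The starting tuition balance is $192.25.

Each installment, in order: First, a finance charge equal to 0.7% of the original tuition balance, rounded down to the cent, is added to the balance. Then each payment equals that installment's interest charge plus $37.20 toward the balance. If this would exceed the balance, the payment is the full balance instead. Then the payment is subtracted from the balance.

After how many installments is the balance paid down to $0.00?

6

Installment 1: opening $192.25; interest $1.34 → $193.59; payment $38.54; balance $155.05
Installment 2: opening $155.05; interest $1.34 → $156.39; payment $38.54; balance $117.85
Installment 3: opening $117.85; interest $1.34 → $119.19; payment $38.54; balance $80.65
Installment 4: opening $80.65; interest $1.34 → $81.99; payment $38.54; balance $43.45
Installment 5: opening $43.45; interest $1.34 → $44.79; payment $38.54; balance $6.25
Installment 6: opening $6.25; interest $1.34 → $7.59; payment $7.59; balance $0.00
Balance reaches $0.00 in installment 6.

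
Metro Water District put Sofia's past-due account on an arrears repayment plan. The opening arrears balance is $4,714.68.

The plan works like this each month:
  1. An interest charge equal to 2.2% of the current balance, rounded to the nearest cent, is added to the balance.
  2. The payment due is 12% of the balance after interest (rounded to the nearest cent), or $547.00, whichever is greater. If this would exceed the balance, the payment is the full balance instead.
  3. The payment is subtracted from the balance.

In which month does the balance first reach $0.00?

10

Month 1: opening $4,714.68; interest $103.72 → $4,818.40; payment $578.21; balance $4,240.19
Month 2: opening $4,240.19; interest $93.28 → $4,333.47; payment $547.00; balance $3,786.47
Month 3: opening $3,786.47; interest $83.30 → $3,869.77; payment $547.00; balance $3,322.77
Month 4: opening $3,322.77; interest $73.10 → $3,395.87; payment $547.00; balance $2,848.87
Month 5: opening $2,848.87; interest $62.68 → $2,911.55; payment $547.00; balance $2,364.55
Month 6: opening $2,364.55; interest $52.02 → $2,416.57; payment $547.00; balance $1,869.57
Month 7: opening $1,869.57; interest $41.13 → $1,910.70; payment $547.00; balance $1,363.70
Month 8: opening $1,363.70; interest $30.00 → $1,393.70; payment $547.00; balance $846.70
Month 9: opening $846.70; interest $18.63 → $865.33; payment $547.00; balance $318.33
Month 10: opening $318.33; interest $7.00 → $325.33; payment $325.33; balance $0.00
Balance reaches $0.00 in month 10.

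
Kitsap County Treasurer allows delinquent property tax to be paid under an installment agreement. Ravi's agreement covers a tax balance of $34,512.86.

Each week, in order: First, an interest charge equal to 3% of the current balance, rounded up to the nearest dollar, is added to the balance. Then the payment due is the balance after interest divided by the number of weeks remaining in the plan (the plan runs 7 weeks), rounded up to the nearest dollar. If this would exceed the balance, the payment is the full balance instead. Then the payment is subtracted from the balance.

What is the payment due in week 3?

Week 1: opening $34,512.86; interest $1,036.00 → $35,548.86; payment $5,079.00; balance $30,469.86
Week 2: opening $30,469.86; interest $915.00 → $31,384.86; payment $5,231.00; balance $26,153.86
Week 3: opening $26,153.86; interest $785.00 → $26,938.86; payment $5,388.00; balance $21,550.86

$5,388.00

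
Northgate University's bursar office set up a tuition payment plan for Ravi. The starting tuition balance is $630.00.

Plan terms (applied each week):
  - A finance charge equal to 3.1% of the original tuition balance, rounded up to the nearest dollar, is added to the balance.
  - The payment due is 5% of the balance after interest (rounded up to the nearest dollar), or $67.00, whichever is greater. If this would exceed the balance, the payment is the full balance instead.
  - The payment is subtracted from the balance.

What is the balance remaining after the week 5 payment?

# | Opening | Interest | Payment | End bal
1 | $630.00 | $20.00 | $67.00 | $583.00
2 | $583.00 | $20.00 | $67.00 | $536.00
3 | $536.00 | $20.00 | $67.00 | $489.00
4 | $489.00 | $20.00 | $67.00 | $442.00
5 | $442.00 | $20.00 | $67.00 | $395.00

$395.00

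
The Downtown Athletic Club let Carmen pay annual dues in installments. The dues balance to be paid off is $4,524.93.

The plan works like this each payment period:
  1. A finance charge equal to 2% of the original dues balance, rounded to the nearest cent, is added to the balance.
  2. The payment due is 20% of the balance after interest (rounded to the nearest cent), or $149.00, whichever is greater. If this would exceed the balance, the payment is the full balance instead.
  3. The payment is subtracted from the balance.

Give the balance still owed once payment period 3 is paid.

Payment period 1: opening $4,524.93; interest $90.50 → $4,615.43; payment $923.09; balance $3,692.34
Payment period 2: opening $3,692.34; interest $90.50 → $3,782.84; payment $756.57; balance $3,026.27
Payment period 3: opening $3,026.27; interest $90.50 → $3,116.77; payment $623.35; balance $2,493.42

$2,493.42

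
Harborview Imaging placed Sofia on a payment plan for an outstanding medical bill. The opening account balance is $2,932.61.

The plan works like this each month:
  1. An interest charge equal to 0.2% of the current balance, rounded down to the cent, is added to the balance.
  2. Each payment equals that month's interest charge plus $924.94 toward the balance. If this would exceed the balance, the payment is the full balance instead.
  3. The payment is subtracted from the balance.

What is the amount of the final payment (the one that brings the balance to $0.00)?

$158.10

Month 1: $2,932.61 +$5.86 interest = $2,938.47; pay $930.80 → $2,007.67
Month 2: $2,007.67 +$4.01 interest = $2,011.68; pay $928.95 → $1,082.73
Month 3: $1,082.73 +$2.16 interest = $1,084.89; pay $927.10 → $157.79
Month 4: $157.79 +$0.31 interest = $158.10; pay $158.10 → $0.00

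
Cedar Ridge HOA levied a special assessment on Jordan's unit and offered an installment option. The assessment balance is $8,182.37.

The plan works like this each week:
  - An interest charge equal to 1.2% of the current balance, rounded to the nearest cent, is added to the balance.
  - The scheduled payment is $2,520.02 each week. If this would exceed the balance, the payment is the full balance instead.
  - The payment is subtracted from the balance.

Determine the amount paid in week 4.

Week 1: opening $8,182.37; interest $98.19 → $8,280.56; payment $2,520.02; balance $5,760.54
Week 2: opening $5,760.54; interest $69.13 → $5,829.67; payment $2,520.02; balance $3,309.65
Week 3: opening $3,309.65; interest $39.72 → $3,349.37; payment $2,520.02; balance $829.35
Week 4: opening $829.35; interest $9.95 → $839.30; payment $839.30; balance $0.00

$839.30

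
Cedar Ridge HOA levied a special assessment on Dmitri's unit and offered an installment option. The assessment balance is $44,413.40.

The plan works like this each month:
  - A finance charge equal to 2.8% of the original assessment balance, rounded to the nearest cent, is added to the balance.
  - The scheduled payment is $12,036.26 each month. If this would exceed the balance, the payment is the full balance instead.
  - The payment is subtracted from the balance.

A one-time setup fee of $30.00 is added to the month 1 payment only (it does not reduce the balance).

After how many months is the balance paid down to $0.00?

5

# | Opening | Interest | Payment | Fee | End bal
1 | $44,413.40 | $1,243.58 | $12,036.26 | $30.00 | $33,620.72
2 | $33,620.72 | $1,243.58 | $12,036.26 | — | $22,828.04
3 | $22,828.04 | $1,243.58 | $12,036.26 | — | $12,035.36
4 | $12,035.36 | $1,243.58 | $12,036.26 | — | $1,242.68
5 | $1,242.68 | $1,243.58 | $2,486.26 | — | $0.00
Balance reaches $0.00 in month 5.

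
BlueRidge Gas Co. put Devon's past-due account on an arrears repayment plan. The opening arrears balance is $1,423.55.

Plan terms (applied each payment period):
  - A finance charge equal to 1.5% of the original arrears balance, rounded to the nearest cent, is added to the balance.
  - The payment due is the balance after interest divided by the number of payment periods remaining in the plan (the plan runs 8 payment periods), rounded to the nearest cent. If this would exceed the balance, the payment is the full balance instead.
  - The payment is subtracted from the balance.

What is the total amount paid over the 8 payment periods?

Payment period 1: opening $1,423.55; interest $21.35 → $1,444.90; payment $180.61; balance $1,264.29
Payment period 2: opening $1,264.29; interest $21.35 → $1,285.64; payment $183.66; balance $1,101.98
Payment period 3: opening $1,101.98; interest $21.35 → $1,123.33; payment $187.22; balance $936.11
Payment period 4: opening $936.11; interest $21.35 → $957.46; payment $191.49; balance $765.97
Payment period 5: opening $765.97; interest $21.35 → $787.32; payment $196.83; balance $590.49
Payment period 6: opening $590.49; interest $21.35 → $611.84; payment $203.95; balance $407.89
Payment period 7: opening $407.89; interest $21.35 → $429.24; payment $214.62; balance $214.62
Payment period 8: opening $214.62; interest $21.35 → $235.97; payment $235.97; balance $0.00
Total paid: $1,594.35

$1,594.35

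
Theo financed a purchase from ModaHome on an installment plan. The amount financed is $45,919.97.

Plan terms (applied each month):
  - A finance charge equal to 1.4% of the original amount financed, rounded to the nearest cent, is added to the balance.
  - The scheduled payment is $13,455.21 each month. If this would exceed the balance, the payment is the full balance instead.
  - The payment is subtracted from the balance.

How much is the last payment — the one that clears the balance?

$8,125.86

Month 1: opening $45,919.97; interest $642.88 → $46,562.85; payment $13,455.21; balance $33,107.64
Month 2: opening $33,107.64; interest $642.88 → $33,750.52; payment $13,455.21; balance $20,295.31
Month 3: opening $20,295.31; interest $642.88 → $20,938.19; payment $13,455.21; balance $7,482.98
Month 4: opening $7,482.98; interest $642.88 → $8,125.86; payment $8,125.86; balance $0.00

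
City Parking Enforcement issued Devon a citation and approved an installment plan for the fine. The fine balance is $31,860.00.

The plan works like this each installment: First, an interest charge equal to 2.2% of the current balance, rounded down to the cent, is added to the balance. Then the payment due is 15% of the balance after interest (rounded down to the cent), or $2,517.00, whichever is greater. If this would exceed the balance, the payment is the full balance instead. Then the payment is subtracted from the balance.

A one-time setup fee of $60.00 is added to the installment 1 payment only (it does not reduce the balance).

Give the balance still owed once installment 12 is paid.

Installment 1: opening $31,860.00; interest $700.92 → $32,560.92; payment $4,884.13 (+ $60.00 fee); balance $27,676.79
Installment 2: opening $27,676.79; interest $608.88 → $28,285.67; payment $4,242.85; balance $24,042.82
Installment 3: opening $24,042.82; interest $528.94 → $24,571.76; payment $3,685.76; balance $20,886.00
Installment 4: opening $20,886.00; interest $459.49 → $21,345.49; payment $3,201.82; balance $18,143.67
Installment 5: opening $18,143.67; interest $399.16 → $18,542.83; payment $2,781.42; balance $15,761.41
Installment 6: opening $15,761.41; interest $346.75 → $16,108.16; payment $2,517.00; balance $13,591.16
Installment 7: opening $13,591.16; interest $299.00 → $13,890.16; payment $2,517.00; balance $11,373.16
Installment 8: opening $11,373.16; interest $250.20 → $11,623.36; payment $2,517.00; balance $9,106.36
Installment 9: opening $9,106.36; interest $200.33 → $9,306.69; payment $2,517.00; balance $6,789.69
Installment 10: opening $6,789.69; interest $149.37 → $6,939.06; payment $2,517.00; balance $4,422.06
Installment 11: opening $4,422.06; interest $97.28 → $4,519.34; payment $2,517.00; balance $2,002.34
Installment 12: opening $2,002.34; interest $44.05 → $2,046.39; payment $2,046.39; balance $0.00

$0.00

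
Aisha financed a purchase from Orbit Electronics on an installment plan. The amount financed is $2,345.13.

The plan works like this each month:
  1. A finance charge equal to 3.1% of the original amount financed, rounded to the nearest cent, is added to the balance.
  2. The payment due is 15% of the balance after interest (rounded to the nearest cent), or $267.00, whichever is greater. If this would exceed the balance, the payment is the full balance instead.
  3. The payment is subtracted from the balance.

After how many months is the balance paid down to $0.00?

12

# | Opening | Interest | Payment | End bal
1 | $2,345.13 | $72.70 | $362.67 | $2,055.16
2 | $2,055.16 | $72.70 | $319.18 | $1,808.68
3 | $1,808.68 | $72.70 | $282.21 | $1,599.17
4 | $1,599.17 | $72.70 | $267.00 | $1,404.87
5 | $1,404.87 | $72.70 | $267.00 | $1,210.57
6 | $1,210.57 | $72.70 | $267.00 | $1,016.27
7 | $1,016.27 | $72.70 | $267.00 | $821.97
8 | $821.97 | $72.70 | $267.00 | $627.67
9 | $627.67 | $72.70 | $267.00 | $433.37
10 | $433.37 | $72.70 | $267.00 | $239.07
11 | $239.07 | $72.70 | $267.00 | $44.77
12 | $44.77 | $72.70 | $117.47 | $0.00
Balance reaches $0.00 in month 12.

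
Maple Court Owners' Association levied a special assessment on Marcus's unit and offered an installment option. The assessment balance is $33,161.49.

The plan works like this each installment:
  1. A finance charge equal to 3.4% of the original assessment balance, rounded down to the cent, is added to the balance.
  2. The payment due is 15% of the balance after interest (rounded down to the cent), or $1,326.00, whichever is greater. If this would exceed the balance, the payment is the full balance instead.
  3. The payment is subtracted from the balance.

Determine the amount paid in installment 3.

Installment 1: opening $33,161.49; interest $1,127.49 → $34,288.98; payment $5,143.34; balance $29,145.64
Installment 2: opening $29,145.64; interest $1,127.49 → $30,273.13; payment $4,540.96; balance $25,732.17
Installment 3: opening $25,732.17; interest $1,127.49 → $26,859.66; payment $4,028.94; balance $22,830.72

$4,028.94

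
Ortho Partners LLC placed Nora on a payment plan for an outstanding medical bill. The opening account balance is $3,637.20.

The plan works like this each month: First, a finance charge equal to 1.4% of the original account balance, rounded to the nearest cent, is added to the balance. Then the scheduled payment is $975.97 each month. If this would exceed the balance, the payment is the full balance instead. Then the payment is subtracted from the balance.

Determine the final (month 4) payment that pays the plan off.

Month 1: opening $3,637.20; interest $50.92 → $3,688.12; payment $975.97; balance $2,712.15
Month 2: opening $2,712.15; interest $50.92 → $2,763.07; payment $975.97; balance $1,787.10
Month 3: opening $1,787.10; interest $50.92 → $1,838.02; payment $975.97; balance $862.05
Month 4: opening $862.05; interest $50.92 → $912.97; payment $912.97; balance $0.00

$912.97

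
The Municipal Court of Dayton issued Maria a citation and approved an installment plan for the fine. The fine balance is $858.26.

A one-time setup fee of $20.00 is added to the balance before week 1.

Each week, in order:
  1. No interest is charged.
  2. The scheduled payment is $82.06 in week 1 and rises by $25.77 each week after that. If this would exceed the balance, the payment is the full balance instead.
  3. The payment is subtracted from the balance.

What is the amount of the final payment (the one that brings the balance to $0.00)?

# | Opening | Payment | End bal
1 | $878.26 | $82.06 | $796.20
2 | $796.20 | $107.83 | $688.37
3 | $688.37 | $133.60 | $554.77
4 | $554.77 | $159.37 | $395.40
5 | $395.40 | $185.14 | $210.26
6 | $210.26 | $210.26 | $0.00

$210.26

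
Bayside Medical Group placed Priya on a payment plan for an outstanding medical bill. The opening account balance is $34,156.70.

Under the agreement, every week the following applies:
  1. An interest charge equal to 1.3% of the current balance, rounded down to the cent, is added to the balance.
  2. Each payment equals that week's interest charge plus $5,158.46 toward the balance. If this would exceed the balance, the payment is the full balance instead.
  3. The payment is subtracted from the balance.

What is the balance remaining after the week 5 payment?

Week 1: opening $34,156.70; interest $444.03 → $34,600.73; payment $5,602.49; balance $28,998.24
Week 2: opening $28,998.24; interest $376.97 → $29,375.21; payment $5,535.43; balance $23,839.78
Week 3: opening $23,839.78; interest $309.91 → $24,149.69; payment $5,468.37; balance $18,681.32
Week 4: opening $18,681.32; interest $242.85 → $18,924.17; payment $5,401.31; balance $13,522.86
Week 5: opening $13,522.86; interest $175.79 → $13,698.65; payment $5,334.25; balance $8,364.40

$8,364.40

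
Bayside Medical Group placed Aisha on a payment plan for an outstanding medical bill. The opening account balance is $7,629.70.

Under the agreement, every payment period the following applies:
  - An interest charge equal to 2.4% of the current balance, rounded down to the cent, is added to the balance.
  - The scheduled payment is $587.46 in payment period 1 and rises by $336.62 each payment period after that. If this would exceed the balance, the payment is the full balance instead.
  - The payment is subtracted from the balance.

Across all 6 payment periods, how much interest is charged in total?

$783.83

Payment period 1: opening $7,629.70; interest $183.11 → $7,812.81; payment $587.46; balance $7,225.35
Payment period 2: opening $7,225.35; interest $173.40 → $7,398.75; payment $924.08; balance $6,474.67
Payment period 3: opening $6,474.67; interest $155.39 → $6,630.06; payment $1,260.70; balance $5,369.36
Payment period 4: opening $5,369.36; interest $128.86 → $5,498.22; payment $1,597.32; balance $3,900.90
Payment period 5: opening $3,900.90; interest $93.62 → $3,994.52; payment $1,933.94; balance $2,060.58
Payment period 6: opening $2,060.58; interest $49.45 → $2,110.03; payment $2,110.03; balance $0.00
Total interest: $183.11 + $173.40 + $155.39 + $128.86 + $93.62 + $49.45 = $783.83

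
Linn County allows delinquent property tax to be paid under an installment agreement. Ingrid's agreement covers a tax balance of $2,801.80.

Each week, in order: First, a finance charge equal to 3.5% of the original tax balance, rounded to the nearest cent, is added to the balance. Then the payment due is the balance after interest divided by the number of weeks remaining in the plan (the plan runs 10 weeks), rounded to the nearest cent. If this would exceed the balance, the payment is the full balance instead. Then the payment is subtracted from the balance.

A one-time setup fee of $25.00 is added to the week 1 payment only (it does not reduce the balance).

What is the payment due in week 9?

Week 1: opening $2,801.80; interest $98.06 → $2,899.86; payment $289.99 (+ $25.00 fee); balance $2,609.87
Week 2: opening $2,609.87; interest $98.06 → $2,707.93; payment $300.88; balance $2,407.05
Week 3: opening $2,407.05; interest $98.06 → $2,505.11; payment $313.14; balance $2,191.97
Week 4: opening $2,191.97; interest $98.06 → $2,290.03; payment $327.15; balance $1,962.88
Week 5: opening $1,962.88; interest $98.06 → $2,060.94; payment $343.49; balance $1,717.45
Week 6: opening $1,717.45; interest $98.06 → $1,815.51; payment $363.10; balance $1,452.41
Week 7: opening $1,452.41; interest $98.06 → $1,550.47; payment $387.62; balance $1,162.85
Week 8: opening $1,162.85; interest $98.06 → $1,260.91; payment $420.30; balance $840.61
Week 9: opening $840.61; interest $98.06 → $938.67; payment $469.34; balance $469.33

$469.34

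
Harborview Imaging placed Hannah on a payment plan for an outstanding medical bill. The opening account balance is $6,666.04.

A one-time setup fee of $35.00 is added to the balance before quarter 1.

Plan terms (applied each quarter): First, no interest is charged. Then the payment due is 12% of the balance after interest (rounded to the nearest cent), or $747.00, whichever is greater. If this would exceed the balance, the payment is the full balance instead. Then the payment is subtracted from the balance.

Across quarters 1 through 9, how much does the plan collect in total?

$6,701.04

Quarter 1: opening $6,701.04; payment $804.12; balance $5,896.92
Quarter 2: opening $5,896.92; payment $747.00; balance $5,149.92
Quarter 3: opening $5,149.92; payment $747.00; balance $4,402.92
Quarter 4: opening $4,402.92; payment $747.00; balance $3,655.92
Quarter 5: opening $3,655.92; payment $747.00; balance $2,908.92
Quarter 6: opening $2,908.92; payment $747.00; balance $2,161.92
Quarter 7: opening $2,161.92; payment $747.00; balance $1,414.92
Quarter 8: opening $1,414.92; payment $747.00; balance $667.92
Quarter 9: opening $667.92; payment $667.92; balance $0.00
Total paid: $6,701.04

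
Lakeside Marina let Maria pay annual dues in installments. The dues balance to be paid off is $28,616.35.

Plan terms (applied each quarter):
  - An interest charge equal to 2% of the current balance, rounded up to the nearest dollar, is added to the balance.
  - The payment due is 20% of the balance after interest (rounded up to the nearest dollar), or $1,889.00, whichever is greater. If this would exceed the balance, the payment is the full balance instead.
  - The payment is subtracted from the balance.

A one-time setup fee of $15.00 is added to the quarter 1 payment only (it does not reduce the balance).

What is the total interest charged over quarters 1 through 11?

Quarter 1: opening $28,616.35; interest $573.00 → $29,189.35; payment $5,838.00 (+ $15.00 fee); balance $23,351.35
Quarter 2: opening $23,351.35; interest $468.00 → $23,819.35; payment $4,764.00; balance $19,055.35
Quarter 3: opening $19,055.35; interest $382.00 → $19,437.35; payment $3,888.00; balance $15,549.35
Quarter 4: opening $15,549.35; interest $311.00 → $15,860.35; payment $3,173.00; balance $12,687.35
Quarter 5: opening $12,687.35; interest $254.00 → $12,941.35; payment $2,589.00; balance $10,352.35
Quarter 6: opening $10,352.35; interest $208.00 → $10,560.35; payment $2,113.00; balance $8,447.35
Quarter 7: opening $8,447.35; interest $169.00 → $8,616.35; payment $1,889.00; balance $6,727.35
Quarter 8: opening $6,727.35; interest $135.00 → $6,862.35; payment $1,889.00; balance $4,973.35
Quarter 9: opening $4,973.35; interest $100.00 → $5,073.35; payment $1,889.00; balance $3,184.35
Quarter 10: opening $3,184.35; interest $64.00 → $3,248.35; payment $1,889.00; balance $1,359.35
Quarter 11: opening $1,359.35; interest $28.00 → $1,387.35; payment $1,387.35; balance $0.00
Total interest: $573.00 + $468.00 + $382.00 + $311.00 + $254.00 + $208.00 + $169.00 + $135.00 + $100.00 + $64.00 + $28.00 = $2,692.00

$2,692.00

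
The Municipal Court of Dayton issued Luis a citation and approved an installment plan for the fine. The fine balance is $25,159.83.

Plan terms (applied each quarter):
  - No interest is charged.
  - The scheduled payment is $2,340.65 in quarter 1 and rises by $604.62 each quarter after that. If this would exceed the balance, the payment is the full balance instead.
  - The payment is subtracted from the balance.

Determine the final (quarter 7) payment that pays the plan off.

$2,046.63

Quarter 1: $25,159.83 − $2,340.65 → $22,819.18
Quarter 2: $22,819.18 − $2,945.27 → $19,873.91
Quarter 3: $19,873.91 − $3,549.89 → $16,324.02
Quarter 4: $16,324.02 − $4,154.51 → $12,169.51
Quarter 5: $12,169.51 − $4,759.13 → $7,410.38
Quarter 6: $7,410.38 − $5,363.75 → $2,046.63
Quarter 7: $2,046.63 − $2,046.63 → $0.00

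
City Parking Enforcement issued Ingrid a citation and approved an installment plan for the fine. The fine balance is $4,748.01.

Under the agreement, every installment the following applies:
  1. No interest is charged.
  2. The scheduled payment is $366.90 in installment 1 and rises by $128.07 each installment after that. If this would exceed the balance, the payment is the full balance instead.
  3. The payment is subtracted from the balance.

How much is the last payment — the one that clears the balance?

$625.56

Installment 1: $4,748.01 − $366.90 → $4,381.11
Installment 2: $4,381.11 − $494.97 → $3,886.14
Installment 3: $3,886.14 − $623.04 → $3,263.10
Installment 4: $3,263.10 − $751.11 → $2,511.99
Installment 5: $2,511.99 − $879.18 → $1,632.81
Installment 6: $1,632.81 − $1,007.25 → $625.56
Installment 7: $625.56 − $625.56 → $0.00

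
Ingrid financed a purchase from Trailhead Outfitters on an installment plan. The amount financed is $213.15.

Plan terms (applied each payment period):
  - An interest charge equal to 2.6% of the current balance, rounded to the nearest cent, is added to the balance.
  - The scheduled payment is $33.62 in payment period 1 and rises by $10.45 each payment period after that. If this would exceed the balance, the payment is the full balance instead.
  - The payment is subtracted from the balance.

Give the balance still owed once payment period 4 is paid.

# | Opening | Interest | Payment | End bal
1 | $213.15 | $5.54 | $33.62 | $185.07
2 | $185.07 | $4.81 | $44.07 | $145.81
3 | $145.81 | $3.79 | $54.52 | $95.08
4 | $95.08 | $2.47 | $64.97 | $32.58

$32.58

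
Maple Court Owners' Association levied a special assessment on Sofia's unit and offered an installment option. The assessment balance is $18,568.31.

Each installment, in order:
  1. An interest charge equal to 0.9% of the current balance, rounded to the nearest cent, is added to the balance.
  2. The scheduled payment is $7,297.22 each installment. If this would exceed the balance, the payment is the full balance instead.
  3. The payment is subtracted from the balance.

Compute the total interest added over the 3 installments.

Installment 1: $18,568.31 +$167.11 interest = $18,735.42; pay $7,297.22 → $11,438.20
Installment 2: $11,438.20 +$102.94 interest = $11,541.14; pay $7,297.22 → $4,243.92
Installment 3: $4,243.92 +$38.20 interest = $4,282.12; pay $4,282.12 → $0.00
Total interest: $167.11 + $102.94 + $38.20 = $308.25

$308.25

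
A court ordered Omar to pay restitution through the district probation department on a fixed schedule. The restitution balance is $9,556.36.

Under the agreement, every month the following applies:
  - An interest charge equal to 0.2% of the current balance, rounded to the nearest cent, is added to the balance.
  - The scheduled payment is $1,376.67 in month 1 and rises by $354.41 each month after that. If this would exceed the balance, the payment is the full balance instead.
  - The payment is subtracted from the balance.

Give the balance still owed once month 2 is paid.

# | Opening | Interest | Payment | End bal
1 | $9,556.36 | $19.11 | $1,376.67 | $8,198.80
2 | $8,198.80 | $16.40 | $1,731.08 | $6,484.12

$6,484.12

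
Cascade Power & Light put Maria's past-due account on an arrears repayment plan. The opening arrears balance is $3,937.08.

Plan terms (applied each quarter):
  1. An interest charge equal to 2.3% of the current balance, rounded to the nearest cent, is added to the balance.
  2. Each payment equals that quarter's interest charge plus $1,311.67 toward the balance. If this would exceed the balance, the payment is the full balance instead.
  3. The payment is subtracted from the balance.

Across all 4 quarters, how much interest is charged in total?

$181.20

Quarter 1: $3,937.08 +$90.55 interest = $4,027.63; pay $1,402.22 → $2,625.41
Quarter 2: $2,625.41 +$60.38 interest = $2,685.79; pay $1,372.05 → $1,313.74
Quarter 3: $1,313.74 +$30.22 interest = $1,343.96; pay $1,341.89 → $2.07
Quarter 4: $2.07 +$0.05 interest = $2.12; pay $2.12 → $0.00
Total interest: $90.55 + $60.38 + $30.22 + $0.05 = $181.20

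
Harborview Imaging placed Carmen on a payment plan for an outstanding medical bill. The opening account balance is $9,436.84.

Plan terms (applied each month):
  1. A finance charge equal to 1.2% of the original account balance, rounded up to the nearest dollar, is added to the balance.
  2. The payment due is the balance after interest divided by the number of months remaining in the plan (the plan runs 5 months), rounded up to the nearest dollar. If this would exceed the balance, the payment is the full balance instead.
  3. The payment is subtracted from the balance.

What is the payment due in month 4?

$2,033.00

# | Opening | Interest | Payment | End bal
1 | $9,436.84 | $114.00 | $1,911.00 | $7,639.84
2 | $7,639.84 | $114.00 | $1,939.00 | $5,814.84
3 | $5,814.84 | $114.00 | $1,977.00 | $3,951.84
4 | $3,951.84 | $114.00 | $2,033.00 | $2,032.84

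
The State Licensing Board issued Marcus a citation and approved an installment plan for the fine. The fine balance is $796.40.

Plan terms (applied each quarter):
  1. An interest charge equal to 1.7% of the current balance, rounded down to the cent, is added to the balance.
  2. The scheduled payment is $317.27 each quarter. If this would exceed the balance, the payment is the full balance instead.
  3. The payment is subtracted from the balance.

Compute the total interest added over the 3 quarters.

Quarter 1: $796.40 +$13.53 interest = $809.93; pay $317.27 → $492.66
Quarter 2: $492.66 +$8.37 interest = $501.03; pay $317.27 → $183.76
Quarter 3: $183.76 +$3.12 interest = $186.88; pay $186.88 → $0.00
Total interest: $13.53 + $8.37 + $3.12 = $25.02

$25.02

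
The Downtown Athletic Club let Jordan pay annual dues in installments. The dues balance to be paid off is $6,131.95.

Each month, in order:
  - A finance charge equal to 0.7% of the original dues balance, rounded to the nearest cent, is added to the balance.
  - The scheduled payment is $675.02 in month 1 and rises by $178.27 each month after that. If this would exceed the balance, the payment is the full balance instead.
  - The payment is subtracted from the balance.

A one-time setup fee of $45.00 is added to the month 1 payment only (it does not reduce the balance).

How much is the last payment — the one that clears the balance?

$1,231.67

# | Opening | Interest | Payment | Fee | End bal
1 | $6,131.95 | $42.92 | $675.02 | $45.00 | $5,499.85
2 | $5,499.85 | $42.92 | $853.29 | — | $4,689.48
3 | $4,689.48 | $42.92 | $1,031.56 | — | $3,700.84
4 | $3,700.84 | $42.92 | $1,209.83 | — | $2,533.93
5 | $2,533.93 | $42.92 | $1,388.10 | — | $1,188.75
6 | $1,188.75 | $42.92 | $1,231.67 | — | $0.00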